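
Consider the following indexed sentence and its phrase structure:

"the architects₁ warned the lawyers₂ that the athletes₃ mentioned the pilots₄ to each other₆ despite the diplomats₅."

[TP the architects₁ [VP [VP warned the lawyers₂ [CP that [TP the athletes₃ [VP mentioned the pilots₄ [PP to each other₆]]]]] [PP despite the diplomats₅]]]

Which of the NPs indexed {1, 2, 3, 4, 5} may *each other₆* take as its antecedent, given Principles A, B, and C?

{3, 4}

*each other* is an anaphor, so Principle A applies: it must be bound in its binding domain.
Binding domain of *each other₆*: the embedded TP, whose subject is the athletes₃.
*the architects₁* c-commands the anaphor but is outside its binding domain → cannot satisfy Principle A.
*the lawyers₂* c-commands the anaphor but is outside its binding domain → cannot satisfy Principle A.
*the athletes₃* c-commands the anaphor within its binding domain → licit binder.
*the pilots₄* c-commands the anaphor within its binding domain → licit binder.
*the diplomats₅* does not c-command the anaphor → cannot bind it.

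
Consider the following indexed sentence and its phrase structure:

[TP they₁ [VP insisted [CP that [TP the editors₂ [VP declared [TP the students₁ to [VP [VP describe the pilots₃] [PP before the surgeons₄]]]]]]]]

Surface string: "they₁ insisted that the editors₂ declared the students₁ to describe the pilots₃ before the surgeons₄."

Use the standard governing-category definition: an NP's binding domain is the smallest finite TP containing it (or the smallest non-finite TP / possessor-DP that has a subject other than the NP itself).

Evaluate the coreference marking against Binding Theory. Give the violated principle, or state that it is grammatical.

Principle C

The two coindexed NPs are *they₁* and *the students₁*.
*the students₁* is an R-expression. Principle C requires it to be free everywhere.
*they₁* c-commands it and carries the same index.
The R-expression is bound → Principle C violation.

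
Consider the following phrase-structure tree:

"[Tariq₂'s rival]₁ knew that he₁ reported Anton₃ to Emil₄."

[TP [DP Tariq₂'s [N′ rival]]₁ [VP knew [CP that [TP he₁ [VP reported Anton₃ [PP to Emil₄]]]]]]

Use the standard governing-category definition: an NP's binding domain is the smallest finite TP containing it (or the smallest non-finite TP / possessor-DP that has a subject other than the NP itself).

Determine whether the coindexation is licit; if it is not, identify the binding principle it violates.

The two coindexed NPs are *[Tariq₂'s rival]₁* and *he₁*.
*he₁* is a pronoun; nothing c-commands it within its binding domain (the embedded TP.), so Principle B holds trivially.
*[Tariq₂'s rival]₁* is an R-expression; *he₁* does not c-command it, and no other NP shares its index, so Principle C is satisfied.
All principles are respected.

grammatical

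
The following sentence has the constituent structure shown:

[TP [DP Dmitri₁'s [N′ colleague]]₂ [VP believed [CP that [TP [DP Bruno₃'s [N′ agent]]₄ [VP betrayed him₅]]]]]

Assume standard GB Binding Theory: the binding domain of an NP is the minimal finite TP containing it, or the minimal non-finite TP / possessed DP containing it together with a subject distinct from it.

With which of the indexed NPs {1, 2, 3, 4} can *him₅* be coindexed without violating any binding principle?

*him* is a pronoun, so Principle B applies: it must be free in its binding domain.
Binding domain of *him₅*: the embedded TP, whose subject is [Bruno₃'s agent]₄.
*Dmitri₁* and the pronoun do not c-command one another → neither Principle B nor Principle C is at stake; coindexation permitted.
*[Dmitri₁'s colleague]₂* c-commands the pronoun but from outside its binding domain, and is not c-commanded by it → coindexation permitted.
*Bruno₃* and the pronoun do not c-command one another → neither Principle B nor Principle C is at stake; coindexation permitted.
*[Bruno₃'s agent]₄* c-commands the pronoun within its binding domain → coindexation would violate Principle B.

{1, 2, 3}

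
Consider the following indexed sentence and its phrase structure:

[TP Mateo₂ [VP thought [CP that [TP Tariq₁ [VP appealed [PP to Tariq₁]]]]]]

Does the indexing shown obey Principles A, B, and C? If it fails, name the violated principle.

Principle C

The two coindexed NPs are *Tariq₁* (the higher occurrence) and *Tariq₁* (the lower occurrence).
*Tariq₁* (the lower occurrence) is an R-expression. Principle C requires it to be free everywhere.
*Tariq₁* (the higher occurrence) c-commands it and carries the same index.
The R-expression is bound → Principle C violation.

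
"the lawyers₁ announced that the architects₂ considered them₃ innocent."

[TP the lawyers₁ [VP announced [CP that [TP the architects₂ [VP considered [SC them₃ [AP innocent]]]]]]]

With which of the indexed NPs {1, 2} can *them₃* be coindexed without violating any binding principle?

{1}

*them* is a pronoun, so Principle B applies: it must be free in its binding domain.
Binding domain of *them₃*: the embedded TP, whose subject is the architects₂.
*the lawyers₁* c-commands the pronoun but from outside its binding domain, and is not c-commanded by it → coindexation permitted.
*the architects₂* c-commands the pronoun within its binding domain → coindexation would violate Principle B.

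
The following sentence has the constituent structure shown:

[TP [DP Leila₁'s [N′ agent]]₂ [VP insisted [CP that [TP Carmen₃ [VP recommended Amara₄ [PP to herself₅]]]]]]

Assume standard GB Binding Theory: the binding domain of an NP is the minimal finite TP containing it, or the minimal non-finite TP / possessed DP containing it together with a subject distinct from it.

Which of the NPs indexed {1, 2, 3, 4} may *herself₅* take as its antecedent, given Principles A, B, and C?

*herself* is an anaphor, so Principle A applies: it must be bound in its binding domain.
Binding domain of *herself₅*: the embedded TP, whose subject is Carmen₃.
*Leila₁* does not c-command the anaphor → cannot bind it.
*[Leila₁'s agent]₂* c-commands the anaphor but is outside its binding domain → cannot satisfy Principle A.
*Carmen₃* c-commands the anaphor within its binding domain → licit binder.
*Amara₄* c-commands the anaphor within its binding domain → licit binder.

{3, 4}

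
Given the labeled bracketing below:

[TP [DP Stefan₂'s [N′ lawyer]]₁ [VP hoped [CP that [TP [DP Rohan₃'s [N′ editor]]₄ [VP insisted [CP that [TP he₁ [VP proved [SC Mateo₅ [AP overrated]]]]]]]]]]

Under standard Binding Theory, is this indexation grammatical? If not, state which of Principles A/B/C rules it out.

The two coindexed NPs are *[Stefan₂'s lawyer]₁* and *he₁*.
*he₁* is a pronoun; nothing c-commands it within its binding domain (the embedded TP.), so Principle B holds trivially.
*[Stefan₂'s lawyer]₁* is an R-expression; *he₁* does not c-command it, and no other NP shares its index, so Principle C is satisfied.
All principles are respected.

grammatical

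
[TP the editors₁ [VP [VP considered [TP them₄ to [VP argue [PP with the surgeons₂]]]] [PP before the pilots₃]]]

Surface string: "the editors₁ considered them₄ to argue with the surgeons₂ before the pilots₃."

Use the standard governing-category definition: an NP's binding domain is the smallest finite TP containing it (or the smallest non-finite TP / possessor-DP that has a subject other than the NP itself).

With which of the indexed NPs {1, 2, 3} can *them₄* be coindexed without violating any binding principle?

*them* is a pronoun, so Principle B applies: it must be free in its binding domain.
Binding domain of *them₄*: the matrix TP, whose subject is the editors₁.
*the editors₁* c-commands the pronoun within its binding domain → coindexation would violate Principle B.
*the surgeons₂*: the pronoun c-commands this R-expression → coindexation would violate Principle C on *the surgeons₂*.
*the pilots₃* and the pronoun do not c-command one another → neither Principle B nor Principle C is at stake; coindexation permitted.

{3}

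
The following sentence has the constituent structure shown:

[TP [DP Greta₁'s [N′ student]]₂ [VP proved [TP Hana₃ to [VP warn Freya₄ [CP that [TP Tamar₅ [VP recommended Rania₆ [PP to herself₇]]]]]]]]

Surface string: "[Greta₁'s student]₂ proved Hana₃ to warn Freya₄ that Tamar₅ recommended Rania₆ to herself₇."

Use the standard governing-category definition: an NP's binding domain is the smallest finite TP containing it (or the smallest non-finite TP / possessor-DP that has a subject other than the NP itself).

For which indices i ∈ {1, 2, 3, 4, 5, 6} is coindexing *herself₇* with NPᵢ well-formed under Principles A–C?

*herself* is an anaphor, so Principle A applies: it must be bound in its binding domain.
Binding domain of *herself₇*: the embedded TP, whose subject is Tamar₅.
*Greta₁* does not c-command the anaphor → cannot bind it.
*[Greta₁'s student]₂* c-commands the anaphor but is outside its binding domain → cannot satisfy Principle A.
*Hana₃* c-commands the anaphor but is outside its binding domain → cannot satisfy Principle A.
*Freya₄* c-commands the anaphor but is outside its binding domain → cannot satisfy Principle A.
*Tamar₅* c-commands the anaphor within its binding domain → licit binder.
*Rania₆* c-commands the anaphor within its binding domain → licit binder.

{5, 6}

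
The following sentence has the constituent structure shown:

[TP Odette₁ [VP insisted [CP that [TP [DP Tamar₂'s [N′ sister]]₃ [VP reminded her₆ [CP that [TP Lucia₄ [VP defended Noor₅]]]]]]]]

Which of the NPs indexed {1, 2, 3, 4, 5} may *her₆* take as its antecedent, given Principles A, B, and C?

{1, 2}

*her* is a pronoun, so Principle B applies: it must be free in its binding domain.
Binding domain of *her₆*: the embedded TP, whose subject is [Tamar₂'s sister]₃.
*Odette₁* c-commands the pronoun but from outside its binding domain, and is not c-commanded by it → coindexation permitted.
*Tamar₂* and the pronoun do not c-command one another → neither Principle B nor Principle C is at stake; coindexation permitted.
*[Tamar₂'s sister]₃* c-commands the pronoun within its binding domain → coindexation would violate Principle B.
*Lucia₄*: the pronoun c-commands this R-expression → coindexation would violate Principle C on *Lucia₄*.
*Noor₅*: the pronoun c-commands this R-expression → coindexation would violate Principle C on *Noor₅*.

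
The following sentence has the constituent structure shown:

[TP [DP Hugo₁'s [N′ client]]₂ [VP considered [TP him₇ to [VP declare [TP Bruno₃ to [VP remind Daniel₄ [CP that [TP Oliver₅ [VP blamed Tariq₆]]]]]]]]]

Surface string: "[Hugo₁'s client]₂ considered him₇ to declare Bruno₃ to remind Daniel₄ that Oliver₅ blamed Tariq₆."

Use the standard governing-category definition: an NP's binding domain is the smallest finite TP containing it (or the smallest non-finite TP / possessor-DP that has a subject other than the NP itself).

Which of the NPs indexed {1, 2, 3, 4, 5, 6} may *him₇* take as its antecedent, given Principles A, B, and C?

*him* is a pronoun, so Principle B applies: it must be free in its binding domain.
Binding domain of *him₇*: the matrix TP, whose subject is [Hugo₁'s client]₂.
*Hugo₁* and the pronoun do not c-command one another → neither Principle B nor Principle C is at stake; coindexation permitted.
*[Hugo₁'s client]₂* c-commands the pronoun within its binding domain → coindexation would violate Principle B.
*Bruno₃*: the pronoun c-commands this R-expression → coindexation would violate Principle C on *Bruno₃*.
*Daniel₄*: the pronoun c-commands this R-expression → coindexation would violate Principle C on *Daniel₄*.
*Oliver₅*: the pronoun c-commands this R-expression → coindexation would violate Principle C on *Oliver₅*.
*Tariq₆*: the pronoun c-commands this R-expression → coindexation would violate Principle C on *Tariq₆*.

{1}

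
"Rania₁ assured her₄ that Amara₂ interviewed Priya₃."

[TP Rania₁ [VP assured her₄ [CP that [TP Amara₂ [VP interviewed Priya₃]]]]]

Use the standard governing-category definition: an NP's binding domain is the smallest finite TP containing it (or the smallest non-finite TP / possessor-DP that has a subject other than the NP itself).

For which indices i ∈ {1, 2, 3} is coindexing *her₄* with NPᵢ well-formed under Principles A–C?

*her* is a pronoun, so Principle B applies: it must be free in its binding domain.
Binding domain of *her₄*: the matrix TP, whose subject is Rania₁.
*Rania₁* c-commands the pronoun within its binding domain → coindexation would violate Principle B.
*Amara₂*: the pronoun c-commands this R-expression → coindexation would violate Principle C on *Amara₂*.
*Priya₃*: the pronoun c-commands this R-expression → coindexation would violate Principle C on *Priya₃*.

none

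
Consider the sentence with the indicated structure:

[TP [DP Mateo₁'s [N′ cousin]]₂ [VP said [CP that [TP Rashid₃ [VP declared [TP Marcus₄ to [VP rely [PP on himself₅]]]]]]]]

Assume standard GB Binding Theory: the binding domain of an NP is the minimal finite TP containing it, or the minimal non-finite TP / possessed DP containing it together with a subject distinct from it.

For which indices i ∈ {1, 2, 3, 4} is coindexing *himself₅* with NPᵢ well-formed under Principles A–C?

*himself* is an anaphor, so Principle A applies: it must be bound in its binding domain.
Binding domain of *himself₅*: the embedded TP, whose subject is Marcus₄.
*Mateo₁* does not c-command the anaphor → cannot bind it.
*[Mateo₁'s cousin]₂* c-commands the anaphor but is outside its binding domain → cannot satisfy Principle A.
*Rashid₃* c-commands the anaphor but is outside its binding domain → cannot satisfy Principle A.
*Marcus₄* c-commands the anaphor within its binding domain → licit binder.

{4}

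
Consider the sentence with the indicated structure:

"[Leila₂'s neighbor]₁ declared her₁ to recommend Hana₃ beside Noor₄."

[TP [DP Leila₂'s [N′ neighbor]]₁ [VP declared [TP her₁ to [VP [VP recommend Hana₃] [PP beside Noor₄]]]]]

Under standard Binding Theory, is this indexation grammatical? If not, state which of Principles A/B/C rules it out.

The two coindexed NPs are *[Leila₂'s neighbor]₁* and *her₁*.
*her₁* is a pronoun. Its binding domain is the matrix TP, whose subject is [Leila₂'s neighbor]₁.
*[Leila₂'s neighbor]₁* c-commands it within that domain and carries the same index.
The pronoun is locally bound → Principle B violation.

Principle B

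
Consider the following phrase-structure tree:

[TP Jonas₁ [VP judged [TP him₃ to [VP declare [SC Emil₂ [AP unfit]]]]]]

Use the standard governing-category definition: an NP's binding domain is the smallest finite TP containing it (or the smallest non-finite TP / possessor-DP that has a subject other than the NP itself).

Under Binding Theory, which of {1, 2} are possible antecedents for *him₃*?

none

*him* is a pronoun, so Principle B applies: it must be free in its binding domain.
Binding domain of *him₃*: the matrix TP, whose subject is Jonas₁.
*Jonas₁* c-commands the pronoun within its binding domain → coindexation would violate Principle B.
*Emil₂*: the pronoun c-commands this R-expression → coindexation would violate Principle C on *Emil₂*.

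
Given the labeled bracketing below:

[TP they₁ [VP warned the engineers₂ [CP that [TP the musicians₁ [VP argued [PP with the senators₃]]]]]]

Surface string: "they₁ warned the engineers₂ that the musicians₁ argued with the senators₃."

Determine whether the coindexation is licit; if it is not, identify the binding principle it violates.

Principle C

The two coindexed NPs are *they₁* and *the musicians₁*.
*the musicians₁* is an R-expression. Principle C requires it to be free everywhere.
*they₁* c-commands it and carries the same index.
The R-expression is bound → Principle C violation.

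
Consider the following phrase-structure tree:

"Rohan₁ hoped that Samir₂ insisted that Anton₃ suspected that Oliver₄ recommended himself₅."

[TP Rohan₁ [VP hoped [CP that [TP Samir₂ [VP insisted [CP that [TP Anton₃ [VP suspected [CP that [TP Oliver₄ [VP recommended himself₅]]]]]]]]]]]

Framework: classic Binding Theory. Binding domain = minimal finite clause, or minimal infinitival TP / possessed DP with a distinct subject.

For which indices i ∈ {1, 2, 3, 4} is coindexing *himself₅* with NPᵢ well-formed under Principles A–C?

{4}

*himself* is an anaphor, so Principle A applies: it must be bound in its binding domain.
Binding domain of *himself₅*: the embedded TP, whose subject is Oliver₄.
*Rohan₁* c-commands the anaphor but is outside its binding domain → cannot satisfy Principle A.
*Samir₂* c-commands the anaphor but is outside its binding domain → cannot satisfy Principle A.
*Anton₃* c-commands the anaphor but is outside its binding domain → cannot satisfy Principle A.
*Oliver₄* c-commands the anaphor within its binding domain → licit binder.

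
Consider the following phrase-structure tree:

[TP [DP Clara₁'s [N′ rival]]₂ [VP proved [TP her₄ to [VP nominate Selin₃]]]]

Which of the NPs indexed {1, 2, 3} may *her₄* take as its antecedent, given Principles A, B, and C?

{1}

*her* is a pronoun, so Principle B applies: it must be free in its binding domain.
Binding domain of *her₄*: the matrix TP, whose subject is [Clara₁'s rival]₂.
*Clara₁* and the pronoun do not c-command one another → neither Principle B nor Principle C is at stake; coindexation permitted.
*[Clara₁'s rival]₂* c-commands the pronoun within its binding domain → coindexation would violate Principle B.
*Selin₃*: the pronoun c-commands this R-expression → coindexation would violate Principle C on *Selin₃*.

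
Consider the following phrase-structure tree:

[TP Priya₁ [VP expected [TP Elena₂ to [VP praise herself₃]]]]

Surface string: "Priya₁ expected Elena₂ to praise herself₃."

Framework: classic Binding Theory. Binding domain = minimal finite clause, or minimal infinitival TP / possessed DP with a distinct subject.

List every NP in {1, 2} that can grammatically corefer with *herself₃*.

*herself* is an anaphor, so Principle A applies: it must be bound in its binding domain.
Binding domain of *herself₃*: the embedded TP, whose subject is Elena₂.
*Priya₁* c-commands the anaphor but is outside its binding domain → cannot satisfy Principle A.
*Elena₂* c-commands the anaphor within its binding domain → licit binder.

{2}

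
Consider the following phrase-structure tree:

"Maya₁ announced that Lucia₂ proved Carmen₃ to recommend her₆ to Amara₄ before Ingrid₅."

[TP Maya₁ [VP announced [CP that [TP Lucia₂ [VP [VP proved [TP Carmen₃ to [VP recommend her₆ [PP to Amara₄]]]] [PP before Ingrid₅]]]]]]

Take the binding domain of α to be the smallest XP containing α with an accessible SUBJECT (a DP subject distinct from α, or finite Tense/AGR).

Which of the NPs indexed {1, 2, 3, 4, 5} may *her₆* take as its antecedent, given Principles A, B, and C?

{1, 2, 5}

*her* is a pronoun, so Principle B applies: it must be free in its binding domain.
Binding domain of *her₆*: the embedded TP, whose subject is Carmen₃.
*Maya₁* c-commands the pronoun but from outside its binding domain, and is not c-commanded by it → coindexation permitted.
*Lucia₂* c-commands the pronoun but from outside its binding domain, and is not c-commanded by it → coindexation permitted.
*Carmen₃* c-commands the pronoun within its binding domain → coindexation would violate Principle B.
*Amara₄*: the pronoun c-commands this R-expression → coindexation would violate Principle C on *Amara₄*.
*Ingrid₅* and the pronoun do not c-command one another → neither Principle B nor Principle C is at stake; coindexation permitted.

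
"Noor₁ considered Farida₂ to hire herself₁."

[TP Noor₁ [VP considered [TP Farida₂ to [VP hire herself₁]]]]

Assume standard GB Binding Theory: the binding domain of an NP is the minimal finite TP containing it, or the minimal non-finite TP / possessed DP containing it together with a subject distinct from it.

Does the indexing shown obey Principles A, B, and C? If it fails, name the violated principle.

Principle A

The two coindexed NPs are *Noor₁* and *herself₁*.
*herself₁* is an anaphor. Principle A requires it to be bound within its binding domain — the embedded TP, whose subject is Farida₂.
Within that domain it is c-commanded by *Farida₂*, which does not share its index.
*Noor₁* does c-command the anaphor, but from outside its binding domain.
The anaphor is unbound in its domain → Principle A violation.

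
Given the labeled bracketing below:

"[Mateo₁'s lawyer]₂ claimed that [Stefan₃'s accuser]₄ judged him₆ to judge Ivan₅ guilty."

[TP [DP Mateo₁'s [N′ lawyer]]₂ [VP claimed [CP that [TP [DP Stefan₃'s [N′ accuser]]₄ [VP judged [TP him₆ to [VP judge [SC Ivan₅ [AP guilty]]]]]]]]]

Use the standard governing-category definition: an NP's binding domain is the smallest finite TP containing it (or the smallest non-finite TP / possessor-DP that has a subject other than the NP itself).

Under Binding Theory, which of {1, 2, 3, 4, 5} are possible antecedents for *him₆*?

*him* is a pronoun, so Principle B applies: it must be free in its binding domain.
Binding domain of *him₆*: the embedded TP, whose subject is [Stefan₃'s accuser]₄.
*Mateo₁* and the pronoun do not c-command one another → neither Principle B nor Principle C is at stake; coindexation permitted.
*[Mateo₁'s lawyer]₂* c-commands the pronoun but from outside its binding domain, and is not c-commanded by it → coindexation permitted.
*Stefan₃* and the pronoun do not c-command one another → neither Principle B nor Principle C is at stake; coindexation permitted.
*[Stefan₃'s accuser]₄* c-commands the pronoun within its binding domain → coindexation would violate Principle B.
*Ivan₅*: the pronoun c-commands this R-expression → coindexation would violate Principle C on *Ivan₅*.

{1, 2, 3}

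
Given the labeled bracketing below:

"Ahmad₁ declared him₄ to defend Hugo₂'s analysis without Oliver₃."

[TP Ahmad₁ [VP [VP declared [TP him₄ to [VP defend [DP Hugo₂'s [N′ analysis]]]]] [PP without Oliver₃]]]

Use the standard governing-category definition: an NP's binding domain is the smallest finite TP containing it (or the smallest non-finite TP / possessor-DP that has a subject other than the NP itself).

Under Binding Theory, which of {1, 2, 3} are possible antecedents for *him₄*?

*him* is a pronoun, so Principle B applies: it must be free in its binding domain.
Binding domain of *him₄*: the matrix TP, whose subject is Ahmad₁.
*Ahmad₁* c-commands the pronoun within its binding domain → coindexation would violate Principle B.
*Hugo₂*: the pronoun c-commands this R-expression → coindexation would violate Principle C on *Hugo₂*.
*Oliver₃* and the pronoun do not c-command one another → neither Principle B nor Principle C is at stake; coindexation permitted.

{3}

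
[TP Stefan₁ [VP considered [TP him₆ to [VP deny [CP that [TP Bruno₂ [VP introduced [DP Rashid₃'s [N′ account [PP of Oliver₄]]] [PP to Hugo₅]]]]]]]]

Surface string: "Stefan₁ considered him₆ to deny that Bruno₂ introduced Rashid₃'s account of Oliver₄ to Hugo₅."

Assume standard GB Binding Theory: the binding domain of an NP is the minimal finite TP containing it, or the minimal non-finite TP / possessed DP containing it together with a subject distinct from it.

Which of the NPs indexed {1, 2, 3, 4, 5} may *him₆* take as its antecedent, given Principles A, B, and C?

*him* is a pronoun, so Principle B applies: it must be free in its binding domain.
Binding domain of *him₆*: the matrix TP, whose subject is Stefan₁.
*Stefan₁* c-commands the pronoun within its binding domain → coindexation would violate Principle B.
*Bruno₂*: the pronoun c-commands this R-expression → coindexation would violate Principle C on *Bruno₂*.
*Rashid₃*: the pronoun c-commands this R-expression → coindexation would violate Principle C on *Rashid₃*.
*Oliver₄*: the pronoun c-commands this R-expression → coindexation would violate Principle C on *Oliver₄*.
*Hugo₅*: the pronoun c-commands this R-expression → coindexation would violate Principle C on *Hugo₅*.

none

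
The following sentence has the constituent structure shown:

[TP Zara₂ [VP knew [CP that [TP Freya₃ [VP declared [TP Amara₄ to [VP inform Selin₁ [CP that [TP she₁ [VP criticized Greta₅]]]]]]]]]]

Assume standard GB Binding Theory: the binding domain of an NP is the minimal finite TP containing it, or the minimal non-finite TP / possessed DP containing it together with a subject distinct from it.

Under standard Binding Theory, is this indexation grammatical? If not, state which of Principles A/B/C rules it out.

grammatical

The two coindexed NPs are *Selin₁* and *she₁*.
*she₁* is a pronoun; nothing c-commands it within its binding domain (the embedded TP.), so Principle B holds trivially.
*Selin₁* is an R-expression; *she₁* does not c-command it, and no other NP shares its index, so Principle C is satisfied.
All principles are respected.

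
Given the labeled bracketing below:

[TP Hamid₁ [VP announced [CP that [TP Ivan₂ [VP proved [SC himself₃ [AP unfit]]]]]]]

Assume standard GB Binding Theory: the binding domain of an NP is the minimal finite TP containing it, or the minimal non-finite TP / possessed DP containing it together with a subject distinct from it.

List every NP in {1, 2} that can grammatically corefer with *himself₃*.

{2}

*himself* is an anaphor, so Principle A applies: it must be bound in its binding domain.
Binding domain of *himself₃*: the embedded TP, whose subject is Ivan₂.
*Hamid₁* c-commands the anaphor but is outside its binding domain → cannot satisfy Principle A.
*Ivan₂* c-commands the anaphor within its binding domain → licit binder.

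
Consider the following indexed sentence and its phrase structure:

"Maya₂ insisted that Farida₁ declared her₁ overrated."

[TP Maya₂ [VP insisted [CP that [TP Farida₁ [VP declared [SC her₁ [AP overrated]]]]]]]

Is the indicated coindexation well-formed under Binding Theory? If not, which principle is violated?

The two coindexed NPs are *Farida₁* and *her₁*.
*her₁* is a pronoun. Its binding domain is the embedded TP, whose subject is Farida₁.
*Farida₁* c-commands it within that domain and carries the same index.
The pronoun is locally bound → Principle B violation.

Principle B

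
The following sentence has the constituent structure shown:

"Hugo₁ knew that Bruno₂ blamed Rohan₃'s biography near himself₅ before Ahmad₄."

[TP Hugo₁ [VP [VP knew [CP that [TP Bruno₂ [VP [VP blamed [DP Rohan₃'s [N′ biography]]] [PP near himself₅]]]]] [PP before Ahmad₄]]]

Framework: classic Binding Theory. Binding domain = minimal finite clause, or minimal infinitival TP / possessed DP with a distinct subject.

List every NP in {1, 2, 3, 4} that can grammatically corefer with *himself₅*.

*himself* is an anaphor, so Principle A applies: it must be bound in its binding domain.
Binding domain of *himself₅*: the embedded TP, whose subject is Bruno₂.
*Hugo₁* c-commands the anaphor but is outside its binding domain → cannot satisfy Principle A.
*Bruno₂* c-commands the anaphor within its binding domain → licit binder.
*Rohan₃* does not c-command the anaphor → cannot bind it.
*Ahmad₄* does not c-command the anaphor → cannot bind it.

{2}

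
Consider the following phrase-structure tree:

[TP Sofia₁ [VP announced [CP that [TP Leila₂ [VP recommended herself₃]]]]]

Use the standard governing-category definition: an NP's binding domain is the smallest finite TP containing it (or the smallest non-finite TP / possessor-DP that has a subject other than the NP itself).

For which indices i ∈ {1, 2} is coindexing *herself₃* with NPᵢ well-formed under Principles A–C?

{2}

*herself* is an anaphor, so Principle A applies: it must be bound in its binding domain.
Binding domain of *herself₃*: the embedded TP, whose subject is Leila₂.
*Sofia₁* c-commands the anaphor but is outside its binding domain → cannot satisfy Principle A.
*Leila₂* c-commands the anaphor within its binding domain → licit binder.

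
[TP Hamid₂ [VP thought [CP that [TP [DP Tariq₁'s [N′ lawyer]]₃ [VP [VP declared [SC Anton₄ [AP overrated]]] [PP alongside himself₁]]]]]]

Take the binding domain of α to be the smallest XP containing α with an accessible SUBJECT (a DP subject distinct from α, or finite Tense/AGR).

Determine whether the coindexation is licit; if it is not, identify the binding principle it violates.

The two coindexed NPs are *Tariq₁* and *himself₁*.
*himself₁* is an anaphor. Principle A requires it to be bound within its binding domain — the embedded TP, whose subject is [Tariq₁'s lawyer]₃.
Within that domain it is c-commanded by *[Tariq₁'s lawyer]₃*, which does not share its index.
*Tariq₁* does not c-command the anaphor at all.
The anaphor is unbound in its domain → Principle A violation.

Principle A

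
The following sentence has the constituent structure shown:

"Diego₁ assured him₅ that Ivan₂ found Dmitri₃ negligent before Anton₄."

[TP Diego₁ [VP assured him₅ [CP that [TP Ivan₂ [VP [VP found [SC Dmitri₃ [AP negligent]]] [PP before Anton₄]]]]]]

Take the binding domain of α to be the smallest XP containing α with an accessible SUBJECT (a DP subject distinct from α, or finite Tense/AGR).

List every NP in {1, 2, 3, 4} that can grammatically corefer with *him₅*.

none

*him* is a pronoun, so Principle B applies: it must be free in its binding domain.
Binding domain of *him₅*: the matrix TP, whose subject is Diego₁.
*Diego₁* c-commands the pronoun within its binding domain → coindexation would violate Principle B.
*Ivan₂*: the pronoun c-commands this R-expression → coindexation would violate Principle C on *Ivan₂*.
*Dmitri₃*: the pronoun c-commands this R-expression → coindexation would violate Principle C on *Dmitri₃*.
*Anton₄*: the pronoun c-commands this R-expression → coindexation would violate Principle C on *Anton₄*.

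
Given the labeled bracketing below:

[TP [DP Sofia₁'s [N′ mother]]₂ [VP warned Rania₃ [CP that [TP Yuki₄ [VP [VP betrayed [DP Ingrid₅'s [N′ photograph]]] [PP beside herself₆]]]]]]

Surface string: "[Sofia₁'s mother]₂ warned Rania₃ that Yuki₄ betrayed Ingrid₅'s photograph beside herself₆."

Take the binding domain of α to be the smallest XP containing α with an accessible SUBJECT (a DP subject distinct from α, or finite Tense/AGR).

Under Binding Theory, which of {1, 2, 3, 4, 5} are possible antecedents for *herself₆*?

*herself* is an anaphor, so Principle A applies: it must be bound in its binding domain.
Binding domain of *herself₆*: the embedded TP, whose subject is Yuki₄.
*Sofia₁* does not c-command the anaphor → cannot bind it.
*[Sofia₁'s mother]₂* c-commands the anaphor but is outside its binding domain → cannot satisfy Principle A.
*Rania₃* c-commands the anaphor but is outside its binding domain → cannot satisfy Principle A.
*Yuki₄* c-commands the anaphor within its binding domain → licit binder.
*Ingrid₅* does not c-command the anaphor → cannot bind it.

{4}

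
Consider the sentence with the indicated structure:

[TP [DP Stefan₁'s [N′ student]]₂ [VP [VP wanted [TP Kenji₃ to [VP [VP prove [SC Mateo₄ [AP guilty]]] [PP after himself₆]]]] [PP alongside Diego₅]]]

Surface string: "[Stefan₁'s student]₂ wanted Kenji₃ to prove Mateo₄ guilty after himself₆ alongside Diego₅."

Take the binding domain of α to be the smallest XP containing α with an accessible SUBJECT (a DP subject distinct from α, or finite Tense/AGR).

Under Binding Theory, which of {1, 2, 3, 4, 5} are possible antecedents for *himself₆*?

*himself* is an anaphor, so Principle A applies: it must be bound in its binding domain.
Binding domain of *himself₆*: the embedded TP, whose subject is Kenji₃.
*Stefan₁* does not c-command the anaphor → cannot bind it.
*[Stefan₁'s student]₂* c-commands the anaphor but is outside its binding domain → cannot satisfy Principle A.
*Kenji₃* c-commands the anaphor within its binding domain → licit binder.
*Mateo₄* does not c-command the anaphor → cannot bind it.
*Diego₅* does not c-command the anaphor → cannot bind it.

{3}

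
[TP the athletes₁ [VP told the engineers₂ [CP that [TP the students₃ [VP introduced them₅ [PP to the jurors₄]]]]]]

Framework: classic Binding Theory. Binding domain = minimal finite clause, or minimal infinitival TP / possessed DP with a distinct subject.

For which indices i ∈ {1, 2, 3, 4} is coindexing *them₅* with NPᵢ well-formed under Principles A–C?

{1, 2}

*them* is a pronoun, so Principle B applies: it must be free in its binding domain.
Binding domain of *them₅*: the embedded TP, whose subject is the students₃.
*the athletes₁* c-commands the pronoun but from outside its binding domain, and is not c-commanded by it → coindexation permitted.
*the engineers₂* c-commands the pronoun but from outside its binding domain, and is not c-commanded by it → coindexation permitted.
*the students₃* c-commands the pronoun within its binding domain → coindexation would violate Principle B.
*the jurors₄*: the pronoun c-commands this R-expression → coindexation would violate Principle C on *the jurors₄*.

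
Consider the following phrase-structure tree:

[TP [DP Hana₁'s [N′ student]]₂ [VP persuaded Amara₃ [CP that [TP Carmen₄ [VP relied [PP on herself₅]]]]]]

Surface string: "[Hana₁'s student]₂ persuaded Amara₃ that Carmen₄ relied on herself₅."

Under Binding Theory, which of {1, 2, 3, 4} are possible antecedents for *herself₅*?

{4}

*herself* is an anaphor, so Principle A applies: it must be bound in its binding domain.
Binding domain of *herself₅*: the embedded TP, whose subject is Carmen₄.
*Hana₁* does not c-command the anaphor → cannot bind it.
*[Hana₁'s student]₂* c-commands the anaphor but is outside its binding domain → cannot satisfy Principle A.
*Amara₃* c-commands the anaphor but is outside its binding domain → cannot satisfy Principle A.
*Carmen₄* c-commands the anaphor within its binding domain → licit binder.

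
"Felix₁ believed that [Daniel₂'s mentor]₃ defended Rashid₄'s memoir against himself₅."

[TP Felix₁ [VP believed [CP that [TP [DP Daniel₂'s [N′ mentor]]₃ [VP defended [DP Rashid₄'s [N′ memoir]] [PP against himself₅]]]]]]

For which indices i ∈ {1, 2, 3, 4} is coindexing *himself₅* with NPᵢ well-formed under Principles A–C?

*himself* is an anaphor, so Principle A applies: it must be bound in its binding domain.
Binding domain of *himself₅*: the embedded TP, whose subject is [Daniel₂'s mentor]₃.
*Felix₁* c-commands the anaphor but is outside its binding domain → cannot satisfy Principle A.
*Daniel₂* does not c-command the anaphor → cannot bind it.
*[Daniel₂'s mentor]₃* c-commands the anaphor within its binding domain → licit binder.
*Rashid₄* does not c-command the anaphor → cannot bind it.

{3}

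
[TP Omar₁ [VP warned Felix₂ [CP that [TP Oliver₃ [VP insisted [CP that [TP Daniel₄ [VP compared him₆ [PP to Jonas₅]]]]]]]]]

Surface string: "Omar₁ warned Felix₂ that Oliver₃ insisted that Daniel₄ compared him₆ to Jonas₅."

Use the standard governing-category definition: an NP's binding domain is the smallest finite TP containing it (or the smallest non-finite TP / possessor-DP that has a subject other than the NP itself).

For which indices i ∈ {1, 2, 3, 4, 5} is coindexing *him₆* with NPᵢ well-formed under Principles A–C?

*him* is a pronoun, so Principle B applies: it must be free in its binding domain.
Binding domain of *him₆*: the embedded TP, whose subject is Daniel₄.
*Omar₁* c-commands the pronoun but from outside its binding domain, and is not c-commanded by it → coindexation permitted.
*Felix₂* c-commands the pronoun but from outside its binding domain, and is not c-commanded by it → coindexation permitted.
*Oliver₃* c-commands the pronoun but from outside its binding domain, and is not c-commanded by it → coindexation permitted.
*Daniel₄* c-commands the pronoun within its binding domain → coindexation would violate Principle B.
*Jonas₅*: the pronoun c-commands this R-expression → coindexation would violate Principle C on *Jonas₅*.

{1, 2, 3}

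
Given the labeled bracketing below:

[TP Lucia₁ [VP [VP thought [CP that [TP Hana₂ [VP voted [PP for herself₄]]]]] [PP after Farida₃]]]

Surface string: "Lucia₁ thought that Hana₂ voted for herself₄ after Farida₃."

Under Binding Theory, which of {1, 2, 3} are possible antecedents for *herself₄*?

{2}

*herself* is an anaphor, so Principle A applies: it must be bound in its binding domain.
Binding domain of *herself₄*: the embedded TP, whose subject is Hana₂.
*Lucia₁* c-commands the anaphor but is outside its binding domain → cannot satisfy Principle A.
*Hana₂* c-commands the anaphor within its binding domain → licit binder.
*Farida₃* does not c-command the anaphor → cannot bind it.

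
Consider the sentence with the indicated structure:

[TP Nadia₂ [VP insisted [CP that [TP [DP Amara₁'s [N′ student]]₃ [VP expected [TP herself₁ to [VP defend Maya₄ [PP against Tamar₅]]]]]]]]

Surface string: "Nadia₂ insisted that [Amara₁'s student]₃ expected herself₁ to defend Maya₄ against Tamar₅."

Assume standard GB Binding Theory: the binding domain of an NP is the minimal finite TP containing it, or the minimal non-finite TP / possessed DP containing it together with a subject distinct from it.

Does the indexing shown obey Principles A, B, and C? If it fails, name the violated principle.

Principle A

The two coindexed NPs are *Amara₁* and *herself₁*.
*herself₁* is an anaphor. Principle A requires it to be bound within its binding domain — the embedded TP, whose subject is [Amara₁'s student]₃.
Within that domain it is c-commanded by *[Amara₁'s student]₃*, which does not share its index.
*Amara₁* does not c-command the anaphor at all.
The anaphor is unbound in its domain → Principle A violation.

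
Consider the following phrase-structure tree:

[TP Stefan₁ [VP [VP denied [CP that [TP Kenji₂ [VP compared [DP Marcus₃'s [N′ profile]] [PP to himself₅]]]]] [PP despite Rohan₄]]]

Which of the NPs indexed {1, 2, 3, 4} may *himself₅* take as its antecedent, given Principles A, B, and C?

*himself* is an anaphor, so Principle A applies: it must be bound in its binding domain.
Binding domain of *himself₅*: the embedded TP, whose subject is Kenji₂.
*Stefan₁* c-commands the anaphor but is outside its binding domain → cannot satisfy Principle A.
*Kenji₂* c-commands the anaphor within its binding domain → licit binder.
*Marcus₃* does not c-command the anaphor → cannot bind it.
*Rohan₄* does not c-command the anaphor → cannot bind it.

{2}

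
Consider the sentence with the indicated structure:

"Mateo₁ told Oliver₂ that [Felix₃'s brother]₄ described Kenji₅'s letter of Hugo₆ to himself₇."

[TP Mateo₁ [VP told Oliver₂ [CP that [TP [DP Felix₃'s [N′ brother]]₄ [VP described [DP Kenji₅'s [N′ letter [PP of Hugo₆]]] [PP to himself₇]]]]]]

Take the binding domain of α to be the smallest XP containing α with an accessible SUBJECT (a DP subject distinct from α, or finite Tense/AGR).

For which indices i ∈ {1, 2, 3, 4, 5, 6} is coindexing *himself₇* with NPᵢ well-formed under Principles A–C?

*himself* is an anaphor, so Principle A applies: it must be bound in its binding domain.
Binding domain of *himself₇*: the embedded TP, whose subject is [Felix₃'s brother]₄.
*Mateo₁* c-commands the anaphor but is outside its binding domain → cannot satisfy Principle A.
*Oliver₂* c-commands the anaphor but is outside its binding domain → cannot satisfy Principle A.
*Felix₃* does not c-command the anaphor → cannot bind it.
*[Felix₃'s brother]₄* c-commands the anaphor within its binding domain → licit binder.
*Kenji₅* does not c-command the anaphor → cannot bind it.
*Hugo₆* does not c-command the anaphor → cannot bind it.

{4}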